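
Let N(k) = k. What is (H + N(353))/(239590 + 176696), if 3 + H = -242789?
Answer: -80813/138762 ≈ -0.58239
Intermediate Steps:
H = -242792 (H = -3 - 242789 = -242792)
(H + N(353))/(239590 + 176696) = (-242792 + 353)/(239590 + 176696) = -242439/416286 = -242439*1/416286 = -80813/138762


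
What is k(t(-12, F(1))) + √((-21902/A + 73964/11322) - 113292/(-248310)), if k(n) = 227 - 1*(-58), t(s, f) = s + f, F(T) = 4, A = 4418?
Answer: 285 + 7*√62061088586375345/1223464755 ≈ 286.43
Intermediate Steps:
t(s, f) = f + s
k(n) = 285 (k(n) = 227 + 58 = 285)
k(t(-12, F(1))) + √((-21902/A + 73964/11322) - 113292/(-248310)) = 285 + √((-21902/4418 + 73964/11322) - 113292/(-248310)) = 285 + √((-21902*1/4418 + 73964*(1/11322)) - 113292*(-1/248310)) = 285 + √((-233/47 + 36982/5661) + 6294/13795) = 285 + √(419141/266067 + 6294/13795) = 285 + √(7456675793/3670394265) = 285 + 7*√62061088586375345/1223464755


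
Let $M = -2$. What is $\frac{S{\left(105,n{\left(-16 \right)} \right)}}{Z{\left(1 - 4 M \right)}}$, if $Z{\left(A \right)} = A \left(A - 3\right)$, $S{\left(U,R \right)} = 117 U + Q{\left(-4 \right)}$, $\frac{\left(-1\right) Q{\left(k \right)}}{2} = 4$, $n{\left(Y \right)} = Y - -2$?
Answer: $\frac{12277}{54} \approx 227.35$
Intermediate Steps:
$n{\left(Y \right)} = 2 + Y$ ($n{\left(Y \right)} = Y + 2 = 2 + Y$)
$Q{\left(k \right)} = -8$ ($Q{\left(k \right)} = \left(-2\right) 4 = -8$)
$S{\left(U,R \right)} = -8 + 117 U$ ($S{\left(U,R \right)} = 117 U - 8 = -8 + 117 U$)
$Z{\left(A \right)} = A \left(-3 + A\right)$
$\frac{S{\left(105,n{\left(-16 \right)} \right)}}{Z{\left(1 - 4 M \right)}} = \frac{-8 + 117 \cdot 105}{\left(1 - -8\right) \left(-3 + \left(1 - -8\right)\right)} = \frac{-8 + 12285}{\left(1 + 8\right) \left(-3 + \left(1 + 8\right)\right)} = \frac{12277}{9 \left(-3 + 9\right)} = \frac{12277}{9 \cdot 6} = \frac{12277}{54}$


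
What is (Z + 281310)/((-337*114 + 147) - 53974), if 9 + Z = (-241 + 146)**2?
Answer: -290326/92245 ≈ -3.1473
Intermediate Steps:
Z = 9016 (Z = -9 + (-241 + 146)**2 = -9 + (-95)**2 = -9 + 9025 = 9016)
(Z + 281310)/((-337*114 + 147) - 53974) = (9016 + 281310)/((-337*114 + 147) - 53974) = 290326/((-38418 + 147) - 53974) = 290326/(-38271 - 53974) = 290326/(-92245) = 290326*(-1/92245) = -290326/92245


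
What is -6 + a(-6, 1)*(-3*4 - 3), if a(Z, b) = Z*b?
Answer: 84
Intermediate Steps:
-6 + a(-6, 1)*(-3*4 - 3) = -6 + (-6*1)*(-3*4 - 3) = -6 - 6*(-12 - 3) = -6 - 6*(-15) = -6 + 90 = 84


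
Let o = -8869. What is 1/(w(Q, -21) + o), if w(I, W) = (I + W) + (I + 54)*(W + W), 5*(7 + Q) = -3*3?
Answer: -5/53986 ≈ -9.2617e-5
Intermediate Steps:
Q = -44/5 (Q = -7 + (-3*3)/5 = -7 + (⅕)*(-9) = -7 - 9/5 = -44/5 ≈ -8.8000)
w(I, W) = I + W + 2*W*(54 + I) (w(I, W) = (I + W) + (54 + I)*(2*W) = (I + W) + 2*W*(54 + I) = I + W + 2*W*(54 + I))
1/(w(Q, -21) + o) = 1/((-44/5 + 109*(-21) + 2*(-44/5)*(-21)) - 8869) = 1/((-44/5 - 2289 + 1848/5) - 8869) = 1/(-9641/5 - 8869) = 1/(-53986/5) = -5/53986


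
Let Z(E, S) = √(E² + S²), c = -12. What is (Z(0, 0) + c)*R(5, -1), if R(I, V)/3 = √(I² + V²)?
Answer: -36*√26 ≈ -183.56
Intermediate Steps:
R(I, V) = 3*√(I² + V²)
(Z(0, 0) + c)*R(5, -1) = (√(0² + 0²) - 12)*(3*√(5² + (-1)²)) = (√(0 + 0) - 12)*(3*√(25 + 1)) = (√0 - 12)*(3*√26) = (0 - 12)*(3*√26) = -36*√26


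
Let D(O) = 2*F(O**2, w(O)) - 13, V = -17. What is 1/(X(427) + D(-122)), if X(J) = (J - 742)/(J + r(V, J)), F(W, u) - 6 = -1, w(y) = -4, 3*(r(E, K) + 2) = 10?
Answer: -257/960 ≈ -0.26771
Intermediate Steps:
r(E, K) = 4/3 (r(E, K) = -2 + (1/3)*10 = -2 + 10/3 = 4/3)
F(W, u) = 5 (F(W, u) = 6 - 1 = 5)
D(O) = -3 (D(O) = 2*5 - 13 = 10 - 13 = -3)
X(J) = (-742 + J)/(4/3 + J) (X(J) = (J - 742)/(J + 4/3) = (-742 + J)/(4/3 + J))
1/(X(427) + D(-122)) = 1/(3*(-742 + 427)/(4 + 3*427) - 3) = 1/(3*(-315)/(4 + 1281) - 3) = 1/(3*(-315)/1285 - 3) = 1/(3*(1/1285)*(-315) - 3) = 1/(-189/257 - 3) = 1/(-960/257) = -257/960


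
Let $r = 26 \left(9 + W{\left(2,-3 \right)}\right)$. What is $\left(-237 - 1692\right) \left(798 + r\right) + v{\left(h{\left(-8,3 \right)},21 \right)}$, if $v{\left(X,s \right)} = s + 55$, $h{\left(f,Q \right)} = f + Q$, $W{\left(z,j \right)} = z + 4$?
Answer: $-2291576$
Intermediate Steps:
$W{\left(z,j \right)} = 4 + z$
$r = 390$ ($r = 26 \left(9 + \left(4 + 2\right)\right) = 26 \left(9 + 6\right) = 26 \cdot 15 = 390$)
$h{\left(f,Q \right)} = Q + f$
$v{\left(X,s \right)} = 55 + s$
$\left(-237 - 1692\right) \left(798 + r\right) + v{\left(h{\left(-8,3 \right)},21 \right)} = \left(-237 - 1692\right) \left(798 + 390\right) + \left(55 + 21\right) = \left(-1929\right) 1188 + 76 = -2291652 + 76 = -2291576$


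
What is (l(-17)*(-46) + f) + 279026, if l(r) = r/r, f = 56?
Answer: 279036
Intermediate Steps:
l(r) = 1
(l(-17)*(-46) + f) + 279026 = (1*(-46) + 56) + 279026 = (-46 + 56) + 279026 = 10 + 279026 = 279036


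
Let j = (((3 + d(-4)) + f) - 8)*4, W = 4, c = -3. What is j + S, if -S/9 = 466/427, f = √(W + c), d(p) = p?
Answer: -17858/427 ≈ -41.822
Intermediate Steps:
f = 1 (f = √(4 - 3) = √1 = 1)
S = -4194/427 ≈ -9.8220
j = -32 (j = (((3 - 4) + 1) - 8)*4 = ((-1 + 1) - 8)*4 = (0 - 8)*4 = -8*4 = -32)
j + S = -32 - 4194/427 = -17858/427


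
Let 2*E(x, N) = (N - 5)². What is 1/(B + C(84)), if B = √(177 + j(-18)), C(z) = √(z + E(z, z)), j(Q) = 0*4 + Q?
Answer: 2/(√12818 + 2*√159) ≈ 0.014447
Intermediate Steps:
E(x, N) = (-5 + N)²/2 (E(x, N) = (N - 5)²/2 = (-5 + N)²/2)
j(Q) = Q (j(Q) = 0 + Q = Q)
C(z) = √(z + (-5 + z)²/2)
B = √159 (B = √(177 - 18) = √159 ≈ 12.610)
1/(B + C(84)) = 1/(√159 + √(2*(-5 + 84)² + 4*84)/2) = 1/(√159 + √(2*79² + 336)/2) = 1/(√159 + √(2*6241 + 336)/2) = 1/(√159 + √(12482 + 336)/2) = 1/(√159 + √12818/2)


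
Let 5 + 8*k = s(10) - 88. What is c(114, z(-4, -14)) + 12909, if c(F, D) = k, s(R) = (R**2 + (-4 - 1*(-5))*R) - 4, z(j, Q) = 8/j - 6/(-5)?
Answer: 103285/8 ≈ 12911.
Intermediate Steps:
z(j, Q) = 6/5 + 8/j (z(j, Q) = 8/j - 6*(-1/5) = 8/j + 6/5 = 6/5 + 8/j)
s(R) = -4 + R + R**2 (s(R) = (R**2 + (-4 + 5)*R) - 4 = (R**2 + 1*R) - 4 = (R**2 + R) - 4 = (R + R**2) - 4 = -4 + R + R**2)
k = 13/8 (k = -5/8 + ((-4 + 10 + 10**2) - 88)/8 = -5/8 + ((-4 + 10 + 100) - 88)/8 = -5/8 + (106 - 88)/8 = -5/8 + (1/8)*18 = -5/8 + 9/4 = 13/8 ≈ 1.6250)
c(F, D) = 13/8
c(114, z(-4, -14)) + 12909 = 13/8 + 12909 = 103285/8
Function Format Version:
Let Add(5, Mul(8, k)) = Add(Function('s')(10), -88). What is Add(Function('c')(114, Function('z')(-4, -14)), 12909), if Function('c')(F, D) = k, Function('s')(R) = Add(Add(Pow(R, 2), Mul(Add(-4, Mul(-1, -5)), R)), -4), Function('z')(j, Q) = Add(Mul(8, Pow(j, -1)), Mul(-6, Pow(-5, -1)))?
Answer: Rational(103285, 8) ≈ 12911.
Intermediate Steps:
Function('z')(j, Q) = Add(Rational(6, 5), Mul(8, Pow(j, -1))) (Function('z')(j, Q) = Add(Mul(8, Pow(j, -1)), Mul(-6, Rational(-1, 5))) = Add(Mul(8, Pow(j, -1)), Rational(6, 5)) = Add(Rational(6, 5), Mul(8, Pow(j, -1))))
Function('s')(R) = Add(-4, R, Pow(R, 2)) (Function('s')(R) = Add(Add(Pow(R, 2), Mul(Add(-4, 5), R)), -4) = Add(Add(Pow(R, 2), Mul(1, R)), -4) = Add(Add(Pow(R, 2), R), -4) = Add(Add(R, Pow(R, 2)), -4) = Add(-4, R, Pow(R, 2)))
k = Rational(13, 8) (k = Add(Rational(-5, 8), Mul(Rational(1, 8), Add(Add(-4, 10, Pow(10, 2)), -88))) = Add(Rational(-5, 8), Mul(Rational(1, 8), Add(Add(-4, 10, 100), -88))) = Add(Rational(-5, 8), Mul(Rational(1, 8), Add(106, -88))) = Add(Rational(-5, 8), Mul(Rational(1, 8), 18)) = Add(Rational(-5, 8), Rational(9, 4)) = Rational(13, 8) ≈ 1.6250)
Function('c')(F, D) = Rational(13, 8)
Add(Function('c')(114, Function('z')(-4, -14)), 12909) = Add(Rational(13, 8), 12909) = Rational(103285, 8)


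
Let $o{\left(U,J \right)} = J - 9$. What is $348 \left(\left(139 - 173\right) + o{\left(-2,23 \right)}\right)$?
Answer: $-6960$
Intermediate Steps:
$o{\left(U,J \right)} = -9 + J$
$348 \left(\left(139 - 173\right) + o{\left(-2,23 \right)}\right) = 348 \left(\left(139 - 173\right) + \left(-9 + 23\right)\right) = 348 \left(-34 + 14\right) = 348 \left(-20\right) = -6960$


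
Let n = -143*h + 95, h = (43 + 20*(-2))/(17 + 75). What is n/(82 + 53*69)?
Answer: 8311/343988 ≈ 0.024161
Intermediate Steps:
h = 3/92 (h = (43 - 40)/92 = 3*(1/92) = 3/92 ≈ 0.032609)
n = 8311/92 (n = -143*3/92 + 95 = -429/92 + 95 = 8311/92 ≈ 90.337)
n/(82 + 53*69) = 8311/(92*(82 + 53*69)) = 8311/(92*(82 + 3657)) = (8311/92)/3739 = (8311/92)*(1/3739) = 8311/343988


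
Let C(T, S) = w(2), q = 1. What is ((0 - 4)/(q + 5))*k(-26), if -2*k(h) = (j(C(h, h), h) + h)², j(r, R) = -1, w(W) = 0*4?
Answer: 243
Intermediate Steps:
w(W) = 0
C(T, S) = 0
k(h) = -(-1 + h)²/2
((0 - 4)/(q + 5))*k(-26) = ((0 - 4)/(1 + 5))*(-(-1 - 26)²/2) = (-4/6)*(-½*(-27)²) = (-4*⅙)*(-½*729) = -⅔*(-729/2) = 243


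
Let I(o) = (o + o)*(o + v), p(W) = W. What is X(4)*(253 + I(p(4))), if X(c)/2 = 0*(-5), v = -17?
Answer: 0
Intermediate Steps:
X(c) = 0 (X(c) = 2*(0*(-5)) = 2*0 = 0)
I(o) = 2*o*(-17 + o) (I(o) = (o + o)*(o - 17) = (2*o)*(-17 + o) = 2*o*(-17 + o))
X(4)*(253 + I(p(4))) = 0*(253 + 2*4*(-17 + 4)) = 0*(253 + 2*4*(-13)) = 0*(253 - 104) = 0*149 = 0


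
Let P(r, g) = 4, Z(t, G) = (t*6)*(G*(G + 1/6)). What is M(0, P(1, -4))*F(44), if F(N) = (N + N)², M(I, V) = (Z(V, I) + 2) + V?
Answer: 46464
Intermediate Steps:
Z(t, G) = 6*G*t*(⅙ + G) (Z(t, G) = (6*t)*(G*(G + ⅙)) = (6*t)*(G*(⅙ + G)) = 6*G*t*(⅙ + G))
M(I, V) = 2 + V + I*V*(1 + 6*I) (M(I, V) = (I*V*(1 + 6*I) + 2) + V = (2 + I*V*(1 + 6*I)) + V = 2 + V + I*V*(1 + 6*I))
F(N) = 4*N² (F(N) = (2*N)² = 4*N²)
M(0, P(1, -4))*F(44) = (2 + 4 + 0*4*(1 + 6*0))*(4*44²) = (2 + 4 + 0*4*(1 + 0))*(4*1936) = (2 + 4 + 0*4*1)*7744 = (2 + 4 + 0)*7744 = 6*7744 = 46464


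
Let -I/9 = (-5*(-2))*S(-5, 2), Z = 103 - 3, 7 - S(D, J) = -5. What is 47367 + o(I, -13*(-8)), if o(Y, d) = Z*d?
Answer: 57767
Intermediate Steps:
S(D, J) = 12 (S(D, J) = 7 - 1*(-5) = 7 + 5 = 12)
Z = 100
I = -1080 (I = -9*(-5*(-2))*12 = -90*12 = -9*120 = -1080)
o(Y, d) = 100*d
47367 + o(I, -13*(-8)) = 47367 + 100*(-13*(-8)) = 47367 + 100*104 = 47367 + 10400 = 57767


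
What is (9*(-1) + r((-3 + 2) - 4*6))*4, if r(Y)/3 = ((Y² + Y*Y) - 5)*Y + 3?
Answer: -373500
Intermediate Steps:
r(Y) = 9 + 3*Y*(-5 + 2*Y²) (r(Y) = 3*(((Y² + Y*Y) - 5)*Y + 3) = 3*(((Y² + Y²) - 5)*Y + 3) = 3*((2*Y² - 5)*Y + 3) = 3*((-5 + 2*Y²)*Y + 3) = 3*(Y*(-5 + 2*Y²) + 3) = 3*(3 + Y*(-5 + 2*Y²)) = 9 + 3*Y*(-5 + 2*Y²))
(9*(-1) + r((-3 + 2) - 4*6))*4 = (9*(-1) + (9 - 15*((-3 + 2) - 4*6) + 6*((-3 + 2) - 4*6)³))*4 = (-9 + (9 - 15*(-1 - 24) + 6*(-1 - 24)³))*4 = (-9 + (9 - 15*(-25) + 6*(-25)³))*4 = (-9 + (9 + 375 + 6*(-15625)))*4 = (-9 + (9 + 375 - 93750))*4 = (-9 - 93366)*4 = -93375*4 = -373500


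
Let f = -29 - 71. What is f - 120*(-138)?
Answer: 16460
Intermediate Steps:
f = -100
f - 120*(-138) = -100 - 120*(-138) = -100 + 16560 = 16460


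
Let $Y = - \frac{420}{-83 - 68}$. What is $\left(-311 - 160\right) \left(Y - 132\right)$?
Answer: $\frac{9190152}{151} \approx 60862.0$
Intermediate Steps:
$Y = \frac{420}{151}$ ($Y = - \frac{420}{-151} = \left(-420\right) \left(- \frac{1}{151}\right) = \frac{420}{151} \approx 2.7815$)
$\left(-311 - 160\right) \left(Y - 132\right) = \left(-311 - 160\right) \left(\frac{420}{151} - 132\right) = \left(-471\right) \left(- \frac{19512}{151}\right) = \frac{9190152}{151}$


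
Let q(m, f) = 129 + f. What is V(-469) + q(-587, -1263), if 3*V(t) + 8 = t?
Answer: -1293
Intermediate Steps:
V(t) = -8/3 + t/3
V(-469) + q(-587, -1263) = (-8/3 + (⅓)*(-469)) + (129 - 1263) = (-8/3 - 469/3) - 1134 = -159 - 1134 = -1293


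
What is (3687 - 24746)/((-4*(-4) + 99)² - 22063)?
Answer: 21059/8838 ≈ 2.3828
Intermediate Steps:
(3687 - 24746)/((-4*(-4) + 99)² - 22063) = -21059/((16 + 99)² - 22063) = -21059/(115² - 22063) = -21059/(13225 - 22063) = -21059/(-8838) = -21059*(-1/8838) = 21059/8838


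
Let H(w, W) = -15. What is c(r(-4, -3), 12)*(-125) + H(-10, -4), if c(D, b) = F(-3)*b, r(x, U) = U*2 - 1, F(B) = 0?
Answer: -15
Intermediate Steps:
r(x, U) = -1 + 2*U (r(x, U) = 2*U - 1 = -1 + 2*U)
c(D, b) = 0 (c(D, b) = 0*b = 0)
c(r(-4, -3), 12)*(-125) + H(-10, -4) = 0*(-125) - 15 = 0 - 15 = -15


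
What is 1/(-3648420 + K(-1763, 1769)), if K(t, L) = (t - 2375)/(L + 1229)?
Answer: -1499/5468983649 ≈ -2.7409e-7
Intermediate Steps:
K(t, L) = (-2375 + t)/(1229 + L)
1/(-3648420 + K(-1763, 1769)) = 1/(-3648420 + (-2375 - 1763)/(1229 + 1769)) = 1/(-3648420 - 4138/2998) = 1/(-3648420 + (1/2998)*(-4138)) = 1/(-3648420 - 2069/1499) = 1/(-5468983649/1499) = -1499/5468983649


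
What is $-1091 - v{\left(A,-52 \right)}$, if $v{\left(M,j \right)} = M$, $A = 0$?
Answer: $-1091$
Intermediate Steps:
$-1091 - v{\left(A,-52 \right)} = -1091 - 0 = -1091 + 0 = -1091$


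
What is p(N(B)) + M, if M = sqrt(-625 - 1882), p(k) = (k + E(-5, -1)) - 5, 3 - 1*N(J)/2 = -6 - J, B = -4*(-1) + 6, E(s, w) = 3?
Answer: 36 + I*sqrt(2507) ≈ 36.0 + 50.07*I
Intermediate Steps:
B = 10 (B = 4 + 6 = 10)
N(J) = 18 + 2*J (N(J) = 6 - 2*(-6 - J) = 6 + (12 + 2*J) = 18 + 2*J)
p(k) = -2 + k (p(k) = (k + 3) - 5 = (3 + k) - 5 = -2 + k)
M = I*sqrt(2507) (M = sqrt(-2507) = I*sqrt(2507) ≈ 50.07*I)
p(N(B)) + M = (-2 + (18 + 2*10)) + I*sqrt(2507) = (-2 + (18 + 20)) + I*sqrt(2507) = (-2 + 38) + I*sqrt(2507) = 36 + I*sqrt(2507)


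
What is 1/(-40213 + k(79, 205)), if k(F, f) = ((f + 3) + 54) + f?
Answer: -1/39746 ≈ -2.5160e-5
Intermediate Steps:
k(F, f) = 57 + 2*f (k(F, f) = ((3 + f) + 54) + f = (57 + f) + f = 57 + 2*f)
1/(-40213 + k(79, 205)) = 1/(-40213 + (57 + 2*205)) = 1/(-40213 + (57 + 410)) = 1/(-40213 + 467) = 1/(-39746) = -1/39746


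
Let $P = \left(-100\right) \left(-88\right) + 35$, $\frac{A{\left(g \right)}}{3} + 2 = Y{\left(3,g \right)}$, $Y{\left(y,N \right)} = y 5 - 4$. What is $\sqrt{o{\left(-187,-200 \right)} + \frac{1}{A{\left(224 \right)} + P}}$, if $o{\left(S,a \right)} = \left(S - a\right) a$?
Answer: $\frac{i \sqrt{204191105538}}{8862} \approx 50.99 i$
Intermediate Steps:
$o{\left(S,a \right)} = a \left(S - a\right)$
$Y{\left(y,N \right)} = -4 + 5 y$ ($Y{\left(y,N \right)} = 5 y - 4 = -4 + 5 y$)
$A{\left(g \right)} = 27$ ($A{\left(g \right)} = -6 + 3 \left(-4 + 5 \cdot 3\right) = -6 + 3 \left(-4 + 15\right) = -6 + 3 \cdot 11 = -6 + 33 = 27$)
$P = 8835$ ($P = 8800 + 35 = 8835$)
$\sqrt{o{\left(-187,-200 \right)} + \frac{1}{A{\left(224 \right)} + P}} = \sqrt{- 200 \left(-187 - -200\right) + \frac{1}{27 + 8835}} = \sqrt{- 200 \left(-187 + 200\right) + \frac{1}{8862}} = \sqrt{\left(-200\right) 13 + \frac{1}{8862}} = \sqrt{-2600 + \frac{1}{8862}} = \sqrt{- \frac{23041199}{8862}} = \frac{i \sqrt{204191105538}}{8862}$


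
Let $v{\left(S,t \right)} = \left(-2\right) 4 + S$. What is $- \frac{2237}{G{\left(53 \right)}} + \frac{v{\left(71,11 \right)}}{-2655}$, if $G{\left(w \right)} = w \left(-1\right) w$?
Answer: $\frac{640252}{828655} \approx 0.77264$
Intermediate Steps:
$v{\left(S,t \right)} = -8 + S$
$G{\left(w \right)} = - w^{2}$ ($G{\left(w \right)} = - w w = - w^{2}$)
$- \frac{2237}{G{\left(53 \right)}} + \frac{v{\left(71,11 \right)}}{-2655} = - \frac{2237}{\left(-1\right) 53^{2}} + \frac{-8 + 71}{-2655} = - \frac{2237}{\left(-1\right) 2809} + 63 \left(- \frac{1}{2655}\right) = - \frac{2237}{-2809} - \frac{7}{295} = \left(-2237\right) \left(- \frac{1}{2809}\right) - \frac{7}{295} = \frac{2237}{2809} - \frac{7}{295} = \frac{640252}{828655}$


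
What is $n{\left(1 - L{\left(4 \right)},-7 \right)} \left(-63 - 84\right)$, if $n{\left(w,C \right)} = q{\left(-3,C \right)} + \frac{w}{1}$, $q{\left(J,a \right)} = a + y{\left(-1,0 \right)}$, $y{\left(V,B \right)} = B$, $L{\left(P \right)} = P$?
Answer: $1470$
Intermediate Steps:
$q{\left(J,a \right)} = a$ ($q{\left(J,a \right)} = a + 0 = a$)
$n{\left(w,C \right)} = C + w$ ($n{\left(w,C \right)} = C + \frac{w}{1} = C + 1 w = C + w$)
$n{\left(1 - L{\left(4 \right)},-7 \right)} \left(-63 - 84\right) = \left(-7 + \left(1 - 4\right)\right) \left(-63 - 84\right) = \left(-7 + \left(1 - 4\right)\right) \left(-147\right) = \left(-7 - 3\right) \left(-147\right) = \left(-10\right) \left(-147\right) = 1470$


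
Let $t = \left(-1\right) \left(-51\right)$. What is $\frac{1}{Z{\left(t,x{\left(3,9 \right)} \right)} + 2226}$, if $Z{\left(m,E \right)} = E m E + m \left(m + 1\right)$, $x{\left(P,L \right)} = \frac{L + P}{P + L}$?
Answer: $\frac{1}{4929} \approx 0.00020288$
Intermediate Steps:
$x{\left(P,L \right)} = 1$ ($x{\left(P,L \right)} = \frac{L + P}{L + P} = 1$)
$t = 51$
$Z{\left(m,E \right)} = m E^{2} + m \left(1 + m\right)$
$\frac{1}{Z{\left(t,x{\left(3,9 \right)} \right)} + 2226} = \frac{1}{51 \left(1 + 51 + 1^{2}\right) + 2226} = \frac{1}{51 \left(1 + 51 + 1\right) + 2226} = \frac{1}{51 \cdot 53 + 2226} = \frac{1}{2703 + 2226} = \frac{1}{4929}$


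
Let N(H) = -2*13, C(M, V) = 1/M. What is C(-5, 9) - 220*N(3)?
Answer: 28599/5 ≈ 5719.8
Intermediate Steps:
N(H) = -26
C(-5, 9) - 220*N(3) = 1/(-5) - 220*(-26) = -⅕ + 5720 = 28599/5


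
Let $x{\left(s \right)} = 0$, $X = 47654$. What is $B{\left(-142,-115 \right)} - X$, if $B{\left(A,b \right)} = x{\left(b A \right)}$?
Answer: $-47654$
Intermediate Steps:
$B{\left(A,b \right)} = 0$
$B{\left(-142,-115 \right)} - X = 0 - 47654 = -47654$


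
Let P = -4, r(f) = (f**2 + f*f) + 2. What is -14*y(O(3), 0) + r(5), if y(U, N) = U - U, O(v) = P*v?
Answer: 52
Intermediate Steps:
r(f) = 2 + 2*f**2 (r(f) = (f**2 + f**2) + 2 = 2*f**2 + 2 = 2 + 2*f**2)
O(v) = -4*v
y(U, N) = 0
-14*y(O(3), 0) + r(5) = -14*0 + (2 + 2*5**2) = 0 + (2 + 2*25) = 0 + (2 + 50) = 0 + 52 = 52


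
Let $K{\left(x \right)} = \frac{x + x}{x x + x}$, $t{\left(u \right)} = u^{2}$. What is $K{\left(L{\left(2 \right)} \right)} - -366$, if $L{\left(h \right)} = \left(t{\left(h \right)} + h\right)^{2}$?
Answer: $\frac{13544}{37} \approx 366.05$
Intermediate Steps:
$L{\left(h \right)} = \left(h + h^{2}\right)^{2}$ ($L{\left(h \right)} = \left(h^{2} + h\right)^{2} = \left(h + h^{2}\right)^{2}$)
$K{\left(x \right)} = \frac{2 x}{x + x^{2}}$ ($K{\left(x \right)} = \frac{2 x}{x^{2} + x} = \frac{2 x}{x + x^{2}}$)
$K{\left(L{\left(2 \right)} \right)} - -366 = \frac{2}{1 + 2^{2} \left(1 + 2\right)^{2}} - -366 = \frac{2}{1 + 4 \cdot 3^{2}} + 366 = \frac{2}{1 + 4 \cdot 9} + 366 = \frac{2}{1 + 36} + 366 = \frac{2}{37} + 366 = \frac{13544}{37}$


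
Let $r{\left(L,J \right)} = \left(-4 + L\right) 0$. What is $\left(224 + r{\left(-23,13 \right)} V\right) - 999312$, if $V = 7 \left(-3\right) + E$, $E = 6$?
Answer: $-999088$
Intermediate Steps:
$V = -15$ ($V = 7 \left(-3\right) + 6 = -21 + 6 = -15$)
$r{\left(L,J \right)} = 0$
$\left(224 + r{\left(-23,13 \right)} V\right) - 999312 = \left(224 + 0 \left(-15\right)\right) - 999312 = \left(224 + 0\right) - 999312 = 224 - 999312 = -999088$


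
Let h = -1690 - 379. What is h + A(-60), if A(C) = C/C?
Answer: -2068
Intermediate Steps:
A(C) = 1
h = -2069
h + A(-60) = -2069 + 1 = -2068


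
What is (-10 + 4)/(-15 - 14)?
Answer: 6/29 ≈ 0.20690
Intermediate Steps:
(-10 + 4)/(-15 - 14) = -6/(-29) = -1/29*(-6) = 6/29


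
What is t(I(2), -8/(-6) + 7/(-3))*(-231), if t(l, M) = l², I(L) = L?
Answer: -924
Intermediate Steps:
t(I(2), -8/(-6) + 7/(-3))*(-231) = 2²*(-231) = 4*(-231) = -924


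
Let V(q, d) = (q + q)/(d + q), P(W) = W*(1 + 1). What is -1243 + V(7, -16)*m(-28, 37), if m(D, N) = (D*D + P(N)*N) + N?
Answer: -61013/9 ≈ -6779.2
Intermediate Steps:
P(W) = 2*W (P(W) = W*2 = 2*W)
m(D, N) = N + D² + 2*N² (m(D, N) = (D*D + (2*N)*N) + N = (D² + 2*N²) + N = N + D² + 2*N²)
V(q, d) = 2*q/(d + q) (V(q, d) = (2*q)/(d + q) = 2*q/(d + q))
-1243 + V(7, -16)*m(-28, 37) = -1243 + (2*7/(-16 + 7))*(37 + (-28)² + 2*37²) = -1243 + (2*7/(-9))*(37 + 784 + 2*1369) = -1243 + (2*7*(-⅑))*(37 + 784 + 2738) = -1243 - 14/9*3559 = -1243 - 49826/9 = -61013/9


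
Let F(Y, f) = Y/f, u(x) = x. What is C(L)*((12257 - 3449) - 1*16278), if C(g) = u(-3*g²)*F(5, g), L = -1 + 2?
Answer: 112050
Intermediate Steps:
L = 1
C(g) = -15*g (C(g) = (-3*g²)*(5/g) = -15*g)
C(L)*((12257 - 3449) - 1*16278) = (-15*1)*((12257 - 3449) - 1*16278) = -15*(8808 - 16278) = -15*(-7470) = 112050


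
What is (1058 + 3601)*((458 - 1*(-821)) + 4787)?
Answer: 28261494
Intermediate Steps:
(1058 + 3601)*((458 - 1*(-821)) + 4787) = 4659*((458 + 821) + 4787) = 4659*(1279 + 4787) = 4659*6066 = 28261494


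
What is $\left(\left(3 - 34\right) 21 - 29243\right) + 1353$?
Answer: $-28541$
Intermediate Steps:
$\left(\left(3 - 34\right) 21 - 29243\right) + 1353 = \left(\left(-31\right) 21 - 29243\right) + 1353 = \left(-651 - 29243\right) + 1353 = -29894 + 1353 = -28541$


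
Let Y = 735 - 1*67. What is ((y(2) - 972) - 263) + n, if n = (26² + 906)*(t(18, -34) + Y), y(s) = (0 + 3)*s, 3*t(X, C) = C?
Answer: 3112853/3 ≈ 1.0376e+6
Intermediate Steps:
t(X, C) = C/3
Y = 668 (Y = 735 - 67 = 668)
y(s) = 3*s
n = 3116540/3 (n = (26² + 906)*((⅓)*(-34) + 668) = (676 + 906)*(-34/3 + 668) = 1582*(1970/3) = 3116540/3 ≈ 1.0388e+6)
((y(2) - 972) - 263) + n = ((3*2 - 972) - 263) + 3116540/3 = ((6 - 972) - 263) + 3116540/3 = (-966 - 263) + 3116540/3 = -1229 + 3116540/3 = 3112853/3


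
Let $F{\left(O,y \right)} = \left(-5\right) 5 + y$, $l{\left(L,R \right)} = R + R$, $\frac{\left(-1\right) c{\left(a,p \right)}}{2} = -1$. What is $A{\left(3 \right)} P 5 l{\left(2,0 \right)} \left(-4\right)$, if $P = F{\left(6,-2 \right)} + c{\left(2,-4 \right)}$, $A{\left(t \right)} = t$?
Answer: $0$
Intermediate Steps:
$c{\left(a,p \right)} = 2$ ($c{\left(a,p \right)} = \left(-2\right) \left(-1\right) = 2$)
$l{\left(L,R \right)} = 2 R$
$F{\left(O,y \right)} = -25 + y$
$P = -25$ ($P = \left(-25 - 2\right) + 2 = -27 + 2 = -25$)
$A{\left(3 \right)} P 5 l{\left(2,0 \right)} \left(-4\right) = 3 \left(- 25 \cdot 5 \cdot 2 \cdot 0 \left(-4\right)\right) = 3 \left(- 25 \cdot 5 \cdot 0 \left(-4\right)\right) = 3 \left(- 25 \cdot 0 \left(-4\right)\right) = 3 \left(\left(-25\right) 0\right) = 3 \cdot 0 = 0$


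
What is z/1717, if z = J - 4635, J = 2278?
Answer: -2357/1717 ≈ -1.3727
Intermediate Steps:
z = -2357 (z = 2278 - 4635 = -2357)
z/1717 = -2357/1717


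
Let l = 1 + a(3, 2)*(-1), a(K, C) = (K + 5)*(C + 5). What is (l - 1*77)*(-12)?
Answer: 1584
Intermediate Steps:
a(K, C) = (5 + C)*(5 + K) (a(K, C) = (5 + K)*(5 + C) = (5 + C)*(5 + K))
l = -55 (l = 1 + (25 + 5*2 + 5*3 + 2*3)*(-1) = 1 + (25 + 10 + 15 + 6)*(-1) = 1 + 56*(-1) = 1 - 56 = -55)
(l - 1*77)*(-12) = (-55 - 1*77)*(-12) = (-55 - 77)*(-12) = -132*(-12) = 1584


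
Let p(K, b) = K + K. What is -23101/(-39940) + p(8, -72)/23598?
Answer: 272888219/471252060 ≈ 0.57907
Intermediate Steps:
p(K, b) = 2*K
-23101/(-39940) + p(8, -72)/23598 = -23101/(-39940) + (2*8)/23598 = -23101*(-1/39940) + 16*(1/23598) = 23101/39940 + 8/11799 = 272888219/471252060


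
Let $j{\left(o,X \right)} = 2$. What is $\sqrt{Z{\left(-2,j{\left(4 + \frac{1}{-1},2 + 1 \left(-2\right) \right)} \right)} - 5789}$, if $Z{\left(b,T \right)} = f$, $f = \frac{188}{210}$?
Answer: $\frac{i \sqrt{63813855}}{105} \approx 76.08 i$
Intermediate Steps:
$f = \frac{94}{105}$ ($f = 188 \cdot \frac{1}{210} = \frac{94}{105} \approx 0.89524$)
$Z{\left(b,T \right)} = \frac{94}{105}$
$\sqrt{Z{\left(-2,j{\left(4 + \frac{1}{-1},2 + 1 \left(-2\right) \right)} \right)} - 5789} = \sqrt{\frac{94}{105} - 5789} = \sqrt{- \frac{607751}{105}} = \frac{i \sqrt{63813855}}{105}$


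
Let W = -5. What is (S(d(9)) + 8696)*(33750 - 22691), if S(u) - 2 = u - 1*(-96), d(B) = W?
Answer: 97197551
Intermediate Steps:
d(B) = -5
S(u) = 98 + u (S(u) = 2 + (u - 1*(-96)) = 2 + (u + 96) = 2 + (96 + u) = 98 + u)
(S(d(9)) + 8696)*(33750 - 22691) = ((98 - 5) + 8696)*(33750 - 22691) = (93 + 8696)*11059 = 8789*11059 = 97197551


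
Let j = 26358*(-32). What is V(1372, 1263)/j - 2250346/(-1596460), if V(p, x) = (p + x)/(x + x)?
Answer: 1198628786624519/850342388077440 ≈ 1.4096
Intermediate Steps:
V(p, x) = (p + x)/(2*x) (V(p, x) = (p + x)/((2*x)) = (p + x)*(1/(2*x)) = (p + x)/(2*x))
j = -843456
V(1372, 1263)/j - 2250346/(-1596460) = ((1/2)*(1372 + 1263)/1263)/(-843456) - 2250346/(-1596460) = ((1/2)*(1/1263)*2635)*(-1/843456) - 2250346*(-1/1596460) = (2635/2526)*(-1/843456) + 1125173/798230 = -2635/2130569856 + 1125173/798230 = 1198628786624519/850342388077440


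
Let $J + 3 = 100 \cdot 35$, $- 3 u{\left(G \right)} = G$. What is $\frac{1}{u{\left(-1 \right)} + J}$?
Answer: $\frac{3}{10492} \approx 0.00028593$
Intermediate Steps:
$u{\left(G \right)} = - \frac{G}{3}$
$J = 3497$ ($J = -3 + 100 \cdot 35 = -3 + 3500 = 3497$)
$\frac{1}{u{\left(-1 \right)} + J} = \frac{1}{\left(- \frac{1}{3}\right) \left(-1\right) + 3497} = \frac{1}{\frac{1}{3} + 3497} = \frac{1}{\frac{10492}{3}} = \frac{3}{10492}$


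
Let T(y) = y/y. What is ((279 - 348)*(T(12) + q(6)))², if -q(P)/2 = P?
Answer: 576081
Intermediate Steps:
T(y) = 1
q(P) = -2*P
((279 - 348)*(T(12) + q(6)))² = ((279 - 348)*(1 - 2*6))² = (-69*(1 - 12))² = (-69*(-11))² = 759² = 576081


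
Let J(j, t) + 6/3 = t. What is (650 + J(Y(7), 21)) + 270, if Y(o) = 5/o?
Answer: 939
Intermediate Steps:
J(j, t) = -2 + t
(650 + J(Y(7), 21)) + 270 = (650 + (-2 + 21)) + 270 = (650 + 19) + 270 = 669 + 270 = 939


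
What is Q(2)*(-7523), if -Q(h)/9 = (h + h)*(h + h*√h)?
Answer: 541656 + 541656*√2 ≈ 1.3077e+6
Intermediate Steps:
Q(h) = -18*h*(h + h^(3/2)) (Q(h) = -9*(h + h)*(h + h*√h) = -9*2*h*(h + h^(3/2)) = -18*h*(h + h^(3/2)))
Q(2)*(-7523) = (-18*2² - 72*√2)*(-7523) = (-18*4 - 72*√2)*(-7523) = (-72 - 72*√2)*(-7523) = 541656 + 541656*√2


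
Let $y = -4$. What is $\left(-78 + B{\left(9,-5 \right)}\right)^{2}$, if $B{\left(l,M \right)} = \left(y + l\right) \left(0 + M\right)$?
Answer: $10609$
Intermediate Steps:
$B{\left(l,M \right)} = M \left(-4 + l\right)$ ($B{\left(l,M \right)} = \left(-4 + l\right) \left(0 + M\right) = \left(-4 + l\right) M = M \left(-4 + l\right)$)
$\left(-78 + B{\left(9,-5 \right)}\right)^{2} = \left(-78 - 5 \left(-4 + 9\right)\right)^{2} = \left(-78 - 25\right)^{2} = \left(-103\right)^{2} = 10609$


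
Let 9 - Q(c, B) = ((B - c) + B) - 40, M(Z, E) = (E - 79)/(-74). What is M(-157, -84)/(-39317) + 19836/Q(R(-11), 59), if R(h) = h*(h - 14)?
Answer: 28855987655/299674174 ≈ 96.291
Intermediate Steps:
M(Z, E) = 79/74 - E/74 (M(Z, E) = (-79 + E)*(-1/74) = 79/74 - E/74)
R(h) = h*(-14 + h)
Q(c, B) = 49 + c - 2*B (Q(c, B) = 9 - (((B - c) + B) - 40) = 9 - ((-c + 2*B) - 40) = 9 - (-40 - c + 2*B) = 9 + (40 + c - 2*B) = 49 + c - 2*B)
M(-157, -84)/(-39317) + 19836/Q(R(-11), 59) = (79/74 - 1/74*(-84))/(-39317) + 19836/(49 - 11*(-14 - 11) - 2*59) = (79/74 + 42/37)*(-1/39317) + 19836/(49 - 11*(-25) - 118) = (163/74)*(-1/39317) + 19836/(49 + 275 - 118) = -163/2909458 + 19836/206 = -163/2909458 + 19836*(1/206) = -163/2909458 + 9918/103 = 28855987655/299674174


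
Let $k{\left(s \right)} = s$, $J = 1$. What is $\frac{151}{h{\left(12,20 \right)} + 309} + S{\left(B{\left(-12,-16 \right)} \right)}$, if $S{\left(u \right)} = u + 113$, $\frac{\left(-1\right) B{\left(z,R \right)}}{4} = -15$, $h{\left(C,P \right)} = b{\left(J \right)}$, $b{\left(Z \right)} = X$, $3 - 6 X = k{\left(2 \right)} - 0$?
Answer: $\frac{321821}{1855} \approx 173.49$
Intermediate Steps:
$X = \frac{1}{6}$ ($X = \frac{1}{2} - \frac{2 - 0}{6} = \frac{1}{2} - \frac{2 + 0}{6} = \frac{1}{2} - \frac{1}{3} = \frac{1}{6} \approx 0.16667$)
$b{\left(Z \right)} = \frac{1}{6}$
$h{\left(C,P \right)} = \frac{1}{6}$
$B{\left(z,R \right)} = 60$ ($B{\left(z,R \right)} = \left(-4\right) \left(-15\right) = 60$)
$S{\left(u \right)} = 113 + u$
$\frac{151}{h{\left(12,20 \right)} + 309} + S{\left(B{\left(-12,-16 \right)} \right)} = \frac{151}{\frac{1}{6} + 309} + \left(113 + 60\right) = \frac{151}{\frac{1855}{6}} + 173 = 151 \cdot \frac{6}{1855} + 173 = \frac{906}{1855} + 173 = \frac{321821}{1855}$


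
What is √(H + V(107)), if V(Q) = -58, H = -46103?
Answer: 3*I*√5129 ≈ 214.85*I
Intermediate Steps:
√(H + V(107)) = √(-46103 - 58) = √(-46161) = 3*I*√5129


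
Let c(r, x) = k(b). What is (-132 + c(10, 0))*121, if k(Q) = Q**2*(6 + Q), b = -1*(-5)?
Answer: 17303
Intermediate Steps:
b = 5
c(r, x) = 275 (c(r, x) = 5**2*(6 + 5) = 25*11 = 275)
(-132 + c(10, 0))*121 = (-132 + 275)*121 = 143*121 = 17303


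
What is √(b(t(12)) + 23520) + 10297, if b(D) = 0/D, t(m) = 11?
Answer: 10297 + 28*√30 ≈ 10450.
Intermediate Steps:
b(D) = 0
√(b(t(12)) + 23520) + 10297 = √(0 + 23520) + 10297 = √23520 + 10297 = 28*√30 + 10297 = 10297 + 28*√30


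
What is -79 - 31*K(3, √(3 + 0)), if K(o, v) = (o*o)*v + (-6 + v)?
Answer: 107 - 310*√3 ≈ -429.94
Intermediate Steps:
K(o, v) = -6 + v + v*o² (K(o, v) = o²*v + (-6 + v) = v*o² + (-6 + v) = -6 + v + v*o²)
-79 - 31*K(3, √(3 + 0)) = -79 - 31*(-6 + √(3 + 0) + √(3 + 0)*3²) = -79 - 31*(-6 + √3 + √3*9) = -79 - 31*(-6 + √3 + 9*√3) = -79 - 31*(-6 + 10*√3) = -79 + (186 - 310*√3) = 107 - 310*√3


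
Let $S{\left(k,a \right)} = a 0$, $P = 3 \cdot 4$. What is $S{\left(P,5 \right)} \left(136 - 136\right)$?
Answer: $0$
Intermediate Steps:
$P = 12$
$S{\left(k,a \right)} = 0$
$S{\left(P,5 \right)} \left(136 - 136\right) = 0 \left(136 - 136\right) = 0 \cdot 0 = 0$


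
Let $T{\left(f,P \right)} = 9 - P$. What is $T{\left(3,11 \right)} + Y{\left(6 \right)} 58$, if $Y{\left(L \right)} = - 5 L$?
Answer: $-1742$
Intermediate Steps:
$T{\left(3,11 \right)} + Y{\left(6 \right)} 58 = \left(9 - 11\right) + \left(-5\right) 6 \cdot 58 = \left(9 - 11\right) - 1740 = -2 - 1740 = -1742$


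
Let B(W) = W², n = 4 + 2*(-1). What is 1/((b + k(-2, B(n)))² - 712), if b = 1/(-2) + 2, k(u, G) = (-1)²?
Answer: -4/2823 ≈ -0.0014169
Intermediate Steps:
n = 2 (n = 4 - 2 = 2)
k(u, G) = 1
b = 3/2 (b = -½ + 2 = 3/2 ≈ 1.5000)
1/((b + k(-2, B(n)))² - 712) = 1/((3/2 + 1)² - 712) = 1/((5/2)² - 712) = 1/(25/4 - 712) = 1/(-2823/4) = -4/2823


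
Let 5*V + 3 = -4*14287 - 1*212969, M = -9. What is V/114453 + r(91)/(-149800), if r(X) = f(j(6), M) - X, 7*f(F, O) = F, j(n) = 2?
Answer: -3771792583/8001027720 ≈ -0.47141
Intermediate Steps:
f(F, O) = F/7
r(X) = 2/7 - X (r(X) = (⅐)*2 - X = 2/7 - X)
V = -54024 (V = -⅗ + (-4*14287 - 1*212969)/5 = -⅗ + (-57148 - 212969)/5 = -⅗ + (⅕)*(-270117) = -⅗ - 270117/5 = -54024)
V/114453 + r(91)/(-149800) = -54024/114453 + (2/7 - 1*91)/(-149800) = -54024*1/114453 + (2/7 - 91)*(-1/149800) = -18008/38151 - 635/7*(-1/149800) = -18008/38151 + 127/209720 = -3771792583/8001027720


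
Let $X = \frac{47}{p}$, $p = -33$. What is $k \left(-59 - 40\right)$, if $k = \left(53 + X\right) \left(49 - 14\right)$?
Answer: $-178710$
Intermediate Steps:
$X = - \frac{47}{33}$ ($X = \frac{47}{-33} = 47 \left(- \frac{1}{33}\right) = - \frac{47}{33} \approx -1.4242$)
$k = \frac{59570}{33}$ ($k = \left(53 - \frac{47}{33}\right) \left(49 - 14\right) = \frac{1702}{33} \cdot 35 = \frac{59570}{33} \approx 1805.2$)
$k \left(-59 - 40\right) = \frac{59570 \left(-59 - 40\right)}{33} = \frac{59570}{33} \left(-99\right) = -178710$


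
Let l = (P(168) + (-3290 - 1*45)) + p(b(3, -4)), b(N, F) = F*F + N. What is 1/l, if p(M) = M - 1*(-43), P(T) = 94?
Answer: -1/3179 ≈ -0.00031456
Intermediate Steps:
b(N, F) = N + F**2 (b(N, F) = F**2 + N = N + F**2)
p(M) = 43 + M (p(M) = M + 43 = 43 + M)
l = -3179 (l = (94 + (-3290 - 1*45)) + (43 + (3 + (-4)**2)) = (94 + (-3290 - 45)) + (43 + (3 + 16)) = (94 - 3335) + (43 + 19) = -3241 + 62 = -3179)
1/l = 1/(-3179) = -1/3179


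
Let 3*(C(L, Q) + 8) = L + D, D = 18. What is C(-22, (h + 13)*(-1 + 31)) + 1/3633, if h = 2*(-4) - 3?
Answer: -33907/3633 ≈ -9.3331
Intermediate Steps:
h = -11 (h = -8 - 3 = -11)
C(L, Q) = -2 + L/3 (C(L, Q) = -8 + (L + 18)/3 = -8 + (18 + L)/3 = -8 + (6 + L/3) = -2 + L/3)
C(-22, (h + 13)*(-1 + 31)) + 1/3633 = (-2 + (1/3)*(-22)) + 1/3633 = (-2 - 22/3) + 1/3633 = -28/3 + 1/3633 = -33907/3633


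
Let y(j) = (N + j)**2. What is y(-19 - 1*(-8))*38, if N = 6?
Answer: 950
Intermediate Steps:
y(j) = (6 + j)**2
y(-19 - 1*(-8))*38 = (6 + (-19 - 1*(-8)))**2*38 = (6 + (-19 + 8))**2*38 = (6 - 11)**2*38 = (-5)**2*38 = 25*38 = 950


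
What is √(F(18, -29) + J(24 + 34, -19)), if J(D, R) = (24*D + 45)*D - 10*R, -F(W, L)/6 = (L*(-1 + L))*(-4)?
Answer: 4*√6526 ≈ 323.13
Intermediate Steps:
F(W, L) = 24*L*(-1 + L) (F(W, L) = -6*L*(-1 + L)*(-4) = -(-24)*L*(-1 + L) = 24*L*(-1 + L))
J(D, R) = -10*R + D*(45 + 24*D) (J(D, R) = (45 + 24*D)*D - 10*R = D*(45 + 24*D) - 10*R = -10*R + D*(45 + 24*D))
√(F(18, -29) + J(24 + 34, -19)) = √(24*(-29)*(-1 - 29) + (-10*(-19) + 24*(24 + 34)² + 45*(24 + 34))) = √(24*(-29)*(-30) + (190 + 24*58² + 45*58)) = √(20880 + (190 + 24*3364 + 2610)) = √(20880 + (190 + 80736 + 2610)) = √(20880 + 83536) = √104416 = 4*√6526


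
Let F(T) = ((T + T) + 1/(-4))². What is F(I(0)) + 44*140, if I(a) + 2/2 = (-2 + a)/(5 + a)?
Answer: 2467721/400 ≈ 6169.3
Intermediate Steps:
I(a) = -1 + (-2 + a)/(5 + a)
F(T) = (-¼ + 2*T)² (F(T) = (2*T - ¼)² = (-¼ + 2*T)²)
F(I(0)) + 44*140 = (-1 + 8*(-7/(5 + 0)))²/16 + 44*140 = (-1 + 8*(-7/5))²/16 + 6160 = (-1 - 56/5)²/16 + 6160 = (-61/5)²/16 + 6160 = (1/16)*(3721/25) + 6160 = 3721/400 + 6160 = 2467721/400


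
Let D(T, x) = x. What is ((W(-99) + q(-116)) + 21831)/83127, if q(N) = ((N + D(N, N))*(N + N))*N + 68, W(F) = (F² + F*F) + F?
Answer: -2067394/27709 ≈ -74.611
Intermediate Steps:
W(F) = F + 2*F² (W(F) = (F² + F²) + F = 2*F² + F = F + 2*F²)
q(N) = 68 + 4*N³ (q(N) = ((N + N)*(N + N))*N + 68 = ((2*N)*(2*N))*N + 68 = (4*N²)*N + 68 = 4*N³ + 68 = 68 + 4*N³)
((W(-99) + q(-116)) + 21831)/83127 = ((-99*(1 + 2*(-99)) + (68 + 4*(-116)³)) + 21831)/83127 = ((-99*(1 - 198) + (68 + 4*(-1560896))) + 21831)*(1/83127) = ((-99*(-197) + (68 - 6243584)) + 21831)*(1/83127) = ((19503 - 6243516) + 21831)*(1/83127) = (-6224013 + 21831)*(1/83127) = -6202182*1/83127 = -2067394/27709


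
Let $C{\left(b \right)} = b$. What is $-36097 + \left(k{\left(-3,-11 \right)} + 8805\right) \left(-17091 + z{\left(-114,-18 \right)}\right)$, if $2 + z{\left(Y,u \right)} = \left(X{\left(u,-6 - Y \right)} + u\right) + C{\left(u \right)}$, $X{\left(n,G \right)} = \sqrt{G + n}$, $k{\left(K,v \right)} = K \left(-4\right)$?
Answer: $-151062490 + 26451 \sqrt{10} \approx -1.5098 \cdot 10^{8}$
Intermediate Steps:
$k{\left(K,v \right)} = - 4 K$
$z{\left(Y,u \right)} = -2 + \sqrt{-6 + u - Y} + 2 u$ ($z{\left(Y,u \right)} = -2 + \left(\left(\sqrt{\left(-6 - Y\right) + u} + u\right) + u\right) = -2 + \left(\left(\sqrt{-6 + u - Y} + u\right) + u\right) = -2 + \left(\left(u + \sqrt{-6 + u - Y}\right) + u\right) = -2 + \left(\sqrt{-6 + u - Y} + 2 u\right) = -2 + \sqrt{-6 + u - Y} + 2 u$)
$-36097 + \left(k{\left(-3,-11 \right)} + 8805\right) \left(-17091 + z{\left(-114,-18 \right)}\right) = -36097 + \left(\left(-4\right) \left(-3\right) + 8805\right) \left(-17091 + \left(-2 + \sqrt{-6 - 18 - -114} + 2 \left(-18\right)\right)\right) = -36097 + \left(12 + 8805\right) \left(-17091 - \left(38 - \sqrt{-6 - 18 + 114}\right)\right) = -36097 + 8817 \left(-17091 - \left(38 - 3 \sqrt{10}\right)\right) = -36097 + 8817 \left(-17129 + 3 \sqrt{10}\right) = -36097 - \left(151026393 - 26451 \sqrt{10}\right) = -151062490 + 26451 \sqrt{10}$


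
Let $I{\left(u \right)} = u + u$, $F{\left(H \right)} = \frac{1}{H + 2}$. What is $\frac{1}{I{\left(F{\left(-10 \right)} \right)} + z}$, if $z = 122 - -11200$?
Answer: $\frac{4}{45287} \approx 8.8326 \cdot 10^{-5}$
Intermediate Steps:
$F{\left(H \right)} = \frac{1}{2 + H}$
$z = 11322$ ($z = 122 + 11200 = 11322$)
$I{\left(u \right)} = 2 u$
$\frac{1}{I{\left(F{\left(-10 \right)} \right)} + z} = \frac{1}{\frac{2}{2 - 10} + 11322} = \frac{1}{\frac{2}{-8} + 11322} = \frac{1}{2 \left(- \frac{1}{8}\right) + 11322} = \frac{1}{- \frac{1}{4} + 11322} = \frac{1}{\frac{45287}{4}} = \frac{4}{45287}$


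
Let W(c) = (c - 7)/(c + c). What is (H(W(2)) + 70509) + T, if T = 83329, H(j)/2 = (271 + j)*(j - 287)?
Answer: -13383/8 ≈ -1672.9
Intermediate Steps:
W(c) = (-7 + c)/(2*c) (W(c) = (-7 + c)/((2*c)) = (-7 + c)*(1/(2*c)) = (-7 + c)/(2*c))
H(j) = 2*(-287 + j)*(271 + j) (H(j) = 2*((271 + j)*(j - 287)) = 2*((271 + j)*(-287 + j)) = 2*((-287 + j)*(271 + j)) = 2*(-287 + j)*(271 + j))
(H(W(2)) + 70509) + T = ((-155554 - 16*(-7 + 2)/2 + 2*((½)*(-7 + 2)/2)²) + 70509) + 83329 = ((-155554 - 16*(-5)/2 + 2*((½)*(½)*(-5))²) + 70509) + 83329 = ((-155554 - 32*(-5/4) + 2*(-5/4)²) + 70509) + 83329 = ((-155554 + 40 + 2*(25/16)) + 70509) + 83329 = ((-155554 + 40 + 25/8) + 70509) + 83329 = (-1244087/8 + 70509) + 83329 = -680015/8 + 83329 = -13383/8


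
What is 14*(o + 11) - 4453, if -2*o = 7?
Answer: -4348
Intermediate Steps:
o = -7/2 (o = -½*7 = -7/2 ≈ -3.5000)
14*(o + 11) - 4453 = 14*(-7/2 + 11) - 4453 = 14*(15/2) - 4453 = 105 - 4453 = -4348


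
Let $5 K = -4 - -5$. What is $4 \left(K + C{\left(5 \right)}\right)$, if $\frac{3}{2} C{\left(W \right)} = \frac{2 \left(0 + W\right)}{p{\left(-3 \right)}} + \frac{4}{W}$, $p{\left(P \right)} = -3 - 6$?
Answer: $- \frac{4}{135} \approx -0.02963$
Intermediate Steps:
$p{\left(P \right)} = -9$ ($p{\left(P \right)} = -3 - 6 = -9$)
$C{\left(W \right)} = - \frac{4 W}{27} + \frac{8}{3 W}$ ($C{\left(W \right)} = \frac{2 \left(\frac{2 \left(0 + W\right)}{-9} + \frac{4}{W}\right)}{3} = \frac{2 \left(2 W \left(- \frac{1}{9}\right) + \frac{4}{W}\right)}{3} = \frac{2 \left(- \frac{2 W}{9} + \frac{4}{W}\right)}{3} = \frac{2 \left(\frac{4}{W} - \frac{2 W}{9}\right)}{3} = - \frac{4 W}{27} + \frac{8}{3 W}$)
$K = \frac{1}{5}$ ($K = \frac{-4 - -5}{5} = \frac{-4 + 5}{5} = \frac{1}{5} \cdot 1 = \frac{1}{5} \approx 0.2$)
$4 \left(K + C{\left(5 \right)}\right) = 4 \left(\frac{1}{5} + \frac{4 \left(18 - 5^{2}\right)}{27 \cdot 5}\right) = 4 \left(\frac{1}{5} + \frac{4}{27} \cdot \frac{1}{5} \left(18 - 25\right)\right) = 4 \left(\frac{1}{5} + \frac{4}{27} \cdot \frac{1}{5} \left(-7\right)\right) = 4 \left(\frac{1}{5} - \frac{28}{135}\right) = 4 \left(- \frac{1}{135}\right) = - \frac{4}{135}$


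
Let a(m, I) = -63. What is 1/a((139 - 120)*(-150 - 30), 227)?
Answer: -1/63 ≈ -0.015873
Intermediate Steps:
1/a((139 - 120)*(-150 - 30), 227) = 1/(-63) = -1/63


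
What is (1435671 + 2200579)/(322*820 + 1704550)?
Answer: 363625/196859 ≈ 1.8471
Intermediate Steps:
(1435671 + 2200579)/(322*820 + 1704550) = 3636250/(264040 + 1704550) = 3636250/1968590 = 3636250*(1/1968590) = 363625/196859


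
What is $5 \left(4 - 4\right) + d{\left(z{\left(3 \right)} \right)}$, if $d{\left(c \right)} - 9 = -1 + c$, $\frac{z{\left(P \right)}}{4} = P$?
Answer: $20$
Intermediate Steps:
$z{\left(P \right)} = 4 P$
$d{\left(c \right)} = 8 + c$ ($d{\left(c \right)} = 9 + \left(-1 + c\right) = 8 + c$)
$5 \left(4 - 4\right) + d{\left(z{\left(3 \right)} \right)} = 5 \left(4 - 4\right) + \left(8 + 4 \cdot 3\right) = 5 \cdot 0 + \left(8 + 12\right) = 0 + 20 = 20$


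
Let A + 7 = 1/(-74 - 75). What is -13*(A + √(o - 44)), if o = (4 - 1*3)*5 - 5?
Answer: 13572/149 - 26*I*√11 ≈ 91.087 - 86.232*I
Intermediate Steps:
o = 0 (o = (4 - 3)*5 - 5 = 1*5 - 5 = 5 - 5 = 0)
A = -1044/149 (A = -7 + 1/(-74 - 75) = -7 + 1/(-149) = -7 - 1/149 = -1044/149 ≈ -7.0067)
-13*(A + √(o - 44)) = -13*(-1044/149 + √(0 - 44)) = -13*(-1044/149 + √(-44)) = -13*(-1044/149 + 2*I*√11) = 13572/149 - 26*I*√11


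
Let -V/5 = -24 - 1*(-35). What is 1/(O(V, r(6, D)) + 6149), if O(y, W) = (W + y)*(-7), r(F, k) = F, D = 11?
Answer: 1/6492 ≈ 0.00015404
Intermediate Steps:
V = -55 (V = -5*(-24 - 1*(-35)) = -5*(-24 + 35) = -5*11 = -55)
O(y, W) = -7*W - 7*y
1/(O(V, r(6, D)) + 6149) = 1/((-7*6 - 7*(-55)) + 6149) = 1/((-42 + 385) + 6149) = 1/(343 + 6149) = 1/6492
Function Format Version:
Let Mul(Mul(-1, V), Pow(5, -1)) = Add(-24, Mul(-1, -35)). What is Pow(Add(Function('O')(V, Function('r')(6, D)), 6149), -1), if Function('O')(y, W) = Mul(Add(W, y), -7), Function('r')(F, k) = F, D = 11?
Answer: Rational(1, 6492) ≈ 0.00015404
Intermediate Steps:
V = -55 (V = Mul(-5, Add(-24, Mul(-1, -35))) = Mul(-5, Add(-24, 35)) = Mul(-5, 11) = -55)
Function('O')(y, W) = Add(Mul(-7, W), Mul(-7, y))
Pow(Add(Function('O')(V, Function('r')(6, D)), 6149), -1) = Pow(Add(Add(Mul(-7, 6), Mul(-7, -55)), 6149), -1) = Pow(Add(Add(-42, 385), 6149), -1) = Pow(Add(343, 6149), -1) = Pow(6492, -1) = Rational(1, 6492)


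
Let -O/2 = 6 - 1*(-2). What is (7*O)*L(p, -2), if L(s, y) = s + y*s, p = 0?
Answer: 0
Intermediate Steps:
L(s, y) = s + s*y
O = -16 (O = -2*(6 - 1*(-2)) = -2*(6 + 2) = -2*8 = -16)
(7*O)*L(p, -2) = (7*(-16))*(0*(1 - 2)) = -0*(-1) = -112*0 = 0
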